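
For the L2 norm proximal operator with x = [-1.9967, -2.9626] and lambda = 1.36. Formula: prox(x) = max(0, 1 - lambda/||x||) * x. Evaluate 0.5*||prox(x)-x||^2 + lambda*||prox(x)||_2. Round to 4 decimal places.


Step 1: Compute ||x||.
||x|| = 3.5726
Step 2: Compute scaling factor.
scale = max(0, 1 - 1.36/3.5726) = 0.6193
Step 3: prox(x) = [-1.2366, -1.8348]
||prox(x)|| = 2.2126
Step 4: Proximal objective.
0.5*||prox-x||^2 = 0.9248
lambda*||prox|| = 3.0091
Total = 3.934


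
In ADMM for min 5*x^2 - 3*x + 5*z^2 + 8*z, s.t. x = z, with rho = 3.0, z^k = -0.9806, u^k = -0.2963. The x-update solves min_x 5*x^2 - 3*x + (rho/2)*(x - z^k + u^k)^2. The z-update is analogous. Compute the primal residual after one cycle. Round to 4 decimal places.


ADMM iteration with rho = 3.0, z^k = -0.9806, u^k = -0.2963
Step 1: x-update.
Minimize 5*x^2 - 3*x + (3.0/2)*(x + 0.9806 - 0.2963)^2
FOC: (2*5 + 3.0)*x = 3 + 3.0*(-0.9806 + 0.2963)
x^{k+1} = 0.0729
Step 2: z-update.
Minimize 5*z^2 + 8*z + (3.0/2)*(0.0729 - z - 0.2963)^2
FOC: (2*5 + 3.0)*z = -8 + 3.0*(0.0729 - 0.2963)
z^{k+1} = -0.6669
Step 3: u-update.
u^{k+1} = -0.2963 + 0.0729 + 0.6669 = 0.4435
Step 4: Primal residual = |0.0729 + 0.6669| = 0.7398


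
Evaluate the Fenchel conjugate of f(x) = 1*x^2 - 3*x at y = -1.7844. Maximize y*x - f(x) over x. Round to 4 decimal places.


f*(y) = sup_x {y*x - a*x^2 - b*x} = sup_x {(y-b)*x - a*x^2}
FOC: (y - b) - 2a*x = 0 => x* = (y - b)/(2a)
x* = (-1.7844 + 3)/(2*1) = 0.6078
f*(-1.7844) = (y-b)^2/(4a) = (-1.7844 + 3)^2/(4*1)
= 1.4777/4 = 0.3694


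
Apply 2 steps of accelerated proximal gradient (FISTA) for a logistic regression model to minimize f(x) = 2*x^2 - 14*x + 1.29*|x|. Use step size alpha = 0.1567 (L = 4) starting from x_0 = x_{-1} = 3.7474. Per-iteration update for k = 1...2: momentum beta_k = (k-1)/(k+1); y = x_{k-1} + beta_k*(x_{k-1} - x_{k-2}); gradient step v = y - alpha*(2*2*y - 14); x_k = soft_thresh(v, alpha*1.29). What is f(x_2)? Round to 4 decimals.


FISTA on f(x) = 2*x^2 - 14*x + 1.29*|x|
L = 4, alpha = 0.1567
Iteration 1: beta = 0.0, y = 3.7474 + 0.0*(3.7474 - 3.7474) = 3.7474
  grad(y) = 0.9896, v = y - alpha*grad = 3.5923
  prox(v) = soft_thresh(3.5923, 0.2021) = 3.3902
Iteration 2: beta = 0.3333, y = 3.3902 + 0.3333*(3.3902 - 3.7474) = 3.2711
  grad(y) = -0.9155, v = y - alpha*grad = 3.4146
  prox(v) = soft_thresh(3.4146, 0.2021) = 3.2124
f(x_2) = 2*3.2124^2 - 14*3.2124 + 1.29*|3.2124| = -20.1906


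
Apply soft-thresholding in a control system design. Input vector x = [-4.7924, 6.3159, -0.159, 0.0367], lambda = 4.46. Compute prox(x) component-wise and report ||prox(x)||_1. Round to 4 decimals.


Soft-thresholding with lambda = 4.46:
prox(-4.7924) = sign(-4.7924)*max(|-4.7924| - 4.46, 0) = -0.3324
prox(6.3159) = sign(6.3159)*max(|6.3159| - 4.46, 0) = 1.8559
prox(-0.159) = sign(-0.159)*max(|-0.159| - 4.46, 0) = 0.0
prox(0.0367) = sign(0.0367)*max(|0.0367| - 4.46, 0) = 0.0
prox(x) = [-0.3324, 1.8559, 0.0, 0.0]
||prox(x)||_1 = 0.3324 + 1.8559 + 0.0 + 0.0 = 2.1883


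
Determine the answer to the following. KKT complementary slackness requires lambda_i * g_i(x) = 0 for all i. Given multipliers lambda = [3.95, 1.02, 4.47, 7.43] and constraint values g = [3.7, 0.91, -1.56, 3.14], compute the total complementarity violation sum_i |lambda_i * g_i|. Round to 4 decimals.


KKT complementary slackness check:
lambda_1 * g_1 = 3.95 * 3.7 = 14.615
lambda_2 * g_2 = 1.02 * 0.91 = 0.9282
lambda_3 * g_3 = 4.47 * -1.56 = -6.9732
lambda_4 * g_4 = 7.43 * 3.14 = 23.3302
Total violation = 14.615 + 0.9282 + 6.9732 + 23.3302 = 45.8466


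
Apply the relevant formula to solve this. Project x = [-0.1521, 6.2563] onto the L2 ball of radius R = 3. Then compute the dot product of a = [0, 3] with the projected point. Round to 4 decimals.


Step 1: Compute ||x|| (intermediates to 6 decimals).
||x|| = sqrt((-0.1521)^2 + 6.2563^2) = 6.258149
Step 2: Project.
Since ||x|| > R, scale = R/||x|| = 3/6.258149 = 0.479375, proj(x) = scale * x
proj(x) = [-0.072913, 2.999114]
Step 3: Dot product.
a^T * proj(x) = 0*(-0.072913) + 3*2.999114 = 8.9973


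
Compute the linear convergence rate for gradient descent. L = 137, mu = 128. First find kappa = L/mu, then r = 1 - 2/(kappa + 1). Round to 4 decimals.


Step 1: Compute the condition number.
kappa = L/mu = 137/128 = 1.0703
Step 2: Compute the convergence rate.
r = 1 - 2/(kappa + 1) = 1 - 2*mu/(L + mu) = (L - mu)/(L + mu) = 9/265 = 0.034


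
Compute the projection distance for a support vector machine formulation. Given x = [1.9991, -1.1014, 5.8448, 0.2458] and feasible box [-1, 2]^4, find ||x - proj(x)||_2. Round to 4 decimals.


Project each component onto [-1, 2].
clip(1.9991) = 1.9991, clip(-1.1014) = -1.0, clip(5.8448) = 2.0, clip(0.2458) = 0.2458
Projection = [1.9991, -1.0, 2.0, 0.2458]
Squared diffs: [0.0, 0.0103, 14.7825, 0.0]
Distance = sqrt(14.7928) = 3.8461


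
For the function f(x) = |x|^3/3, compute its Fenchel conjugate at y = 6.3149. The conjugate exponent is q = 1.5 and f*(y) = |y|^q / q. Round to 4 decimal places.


The conjugate exponent q satisfies 1/p + 1/q = 1.
p = 3, so q = 3/(3 - 1) = 1.5
|y|^q = 6.3149^1.5 = 15.869
f*(6.3149) = 15.869 / 1.5 = 10.5793


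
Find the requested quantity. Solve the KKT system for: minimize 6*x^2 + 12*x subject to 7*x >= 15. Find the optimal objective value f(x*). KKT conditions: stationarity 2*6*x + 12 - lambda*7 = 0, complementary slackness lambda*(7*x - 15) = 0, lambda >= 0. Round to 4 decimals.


Step 1: Try lambda = 0 (constraint inactive).
x_unc = -12/(2*6) = -1.0
Check: 7*-1.0 = -7.0 < 15 -- violated!
Step 2: Constraint must be active: 7*x = 15
x* = 15/7 = 2.1429 (rounded; the exact value 15/7 is used below)
lambda = (2*6*(15/7) + 12)/7 = 5.3878
Step 3: Compute optimal value.
f(x*) = 6*(15/7)^2 + 12*(15/7) = 53.2653


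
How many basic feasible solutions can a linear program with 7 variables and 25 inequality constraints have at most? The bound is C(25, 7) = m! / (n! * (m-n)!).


Each vertex corresponds to some choice of n active constraints out of m, so the number of vertices is at most C(m, n) = m! / (n!(m-n)!).
m = 25, n = 7
Numerator: 25 * 24 * 23 * 22 * 21 * 20 * 19
Denominator: 7! = 5040
C(25, 7) = 480700


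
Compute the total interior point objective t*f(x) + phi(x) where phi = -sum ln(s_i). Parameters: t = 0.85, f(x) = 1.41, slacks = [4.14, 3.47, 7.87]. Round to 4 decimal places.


Step 1: Compute log-barrier.
ln values: [1.4207, 1.2442, 2.0631]
phi = -(1.4207 + 1.2442 + 2.0631) = -4.7279
Step 2: Compute augmented objective.
t*f(x) = 0.85*1.41 = 1.1985
Total = 1.1985 - 4.7279 = -3.5294


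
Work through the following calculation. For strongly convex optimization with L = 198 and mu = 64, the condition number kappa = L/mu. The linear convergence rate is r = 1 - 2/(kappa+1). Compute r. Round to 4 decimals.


Step 1: Compute the condition number.
kappa = L/mu = 198/64 = 3.0938
Step 2: Compute the convergence rate.
r = 1 - 2/(kappa + 1) = 1 - 2*mu/(L + mu) = (L - mu)/(L + mu) = 134/262 = 0.5115


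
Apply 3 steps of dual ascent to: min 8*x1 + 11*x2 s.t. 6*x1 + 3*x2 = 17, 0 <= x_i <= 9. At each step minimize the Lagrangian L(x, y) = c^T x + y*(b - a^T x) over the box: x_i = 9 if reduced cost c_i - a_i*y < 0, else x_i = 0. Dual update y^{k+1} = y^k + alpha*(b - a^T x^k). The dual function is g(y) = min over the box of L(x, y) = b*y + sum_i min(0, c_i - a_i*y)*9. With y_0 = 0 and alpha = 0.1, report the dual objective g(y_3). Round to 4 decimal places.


Dual ascent for LP: min 8*x1 + 11*x2, 6*x1 + 3*x2 = 17, 0 <= x_i <= 9
Step 1: y^k = 0.0, reduced costs: (8.0, 11.0)
  x^k = (0.0, 0.0), subgradient = b - a^T x = 17.0
  y^{k+1} = 0.0 + 0.1*17.0 = 1.7
Step 2: y^k = 1.7, reduced costs: (-2.2, 5.9)
  x^k = (9.0, 0.0), subgradient = b - a^T x = -37.0
  y^{k+1} = 1.7 + 0.1*-37.0 = -2.0
Step 3: y^k = -2.0, reduced costs: (20.0, 17.0)
  x^k = (0.0, 0.0), subgradient = b - a^T x = 17.0
  y^{k+1} = -2.0 + 0.1*17.0 = -0.3
Dual objective at y_3 = -0.3: reduced costs (9.8, 11.9), box minimizer x = (0.0, 0.0)
g(y_3) = b*y + (c1 - a1*y)*x1 + (c2 - a2*y)*x2 = 17*(-0.3) + 9.8*0.0 + 11.9*0.0 = -5.1 + 0.0 + 0.0 = -5.1


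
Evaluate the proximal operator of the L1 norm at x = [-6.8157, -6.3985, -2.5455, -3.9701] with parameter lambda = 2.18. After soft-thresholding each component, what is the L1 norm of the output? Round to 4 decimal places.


Soft-thresholding with lambda = 2.18:
prox(-6.8157) = sign(-6.8157)*max(|-6.8157| - 2.18, 0) = -4.6357
prox(-6.3985) = sign(-6.3985)*max(|-6.3985| - 2.18, 0) = -4.2185
prox(-2.5455) = sign(-2.5455)*max(|-2.5455| - 2.18, 0) = -0.3655
prox(-3.9701) = sign(-3.9701)*max(|-3.9701| - 2.18, 0) = -1.7901
prox(x) = [-4.6357, -4.2185, -0.3655, -1.7901]
||prox(x)||_1 = 4.6357 + 4.2185 + 0.3655 + 1.7901 = 11.0098


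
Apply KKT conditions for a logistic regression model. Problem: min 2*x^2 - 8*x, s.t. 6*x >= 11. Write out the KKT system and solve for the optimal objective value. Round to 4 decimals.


Step 1: Try lambda = 0 (constraint inactive).
Stationarity: 2*2*x - 8 = 0
x* = 8/(2*2) = 2.0
Check constraint: 6*2.0 = 12.0 >= 11 -- satisfied.
Step 2: Compute optimal value.
f(x*) = 2*2.0^2 - 8*2.0 = -8.0


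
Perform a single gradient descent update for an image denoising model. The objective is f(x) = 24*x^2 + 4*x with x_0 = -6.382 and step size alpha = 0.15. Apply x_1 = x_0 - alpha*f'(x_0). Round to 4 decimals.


We compute the gradient at x_0 and apply the update.
f'(x) = 48*x + 4
f'(-6.382) = 48*-6.382 + 4 = -302.336
x_1 = -6.382 - 0.15*-302.336 = 38.9684


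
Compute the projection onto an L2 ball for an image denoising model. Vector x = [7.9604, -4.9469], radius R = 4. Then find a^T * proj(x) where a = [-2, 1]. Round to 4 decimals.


Step 1: Compute ||x|| (intermediates to 6 decimals).
||x|| = sqrt(7.9604^2 + (-4.9469)^2) = 9.372288
Step 2: Project.
Since ||x|| > R, scale = R/||x|| = 4/9.372288 = 0.42679, proj(x) = scale * x
proj(x) = [3.397419, -2.111287]
Step 3: Dot product.
a^T * proj(x) = -2*3.397419 + 1*(-2.111287) = -8.9061


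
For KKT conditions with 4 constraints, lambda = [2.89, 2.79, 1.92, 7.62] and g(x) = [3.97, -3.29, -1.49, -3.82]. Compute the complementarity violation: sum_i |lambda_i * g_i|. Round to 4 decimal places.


KKT complementary slackness check:
lambda_1 * g_1 = 2.89 * 3.97 = 11.4733
lambda_2 * g_2 = 2.79 * -3.29 = -9.1791
lambda_3 * g_3 = 1.92 * -1.49 = -2.8608
lambda_4 * g_4 = 7.62 * -3.82 = -29.1084
Total violation = 11.4733 + 9.1791 + 2.8608 + 29.1084 = 52.6216


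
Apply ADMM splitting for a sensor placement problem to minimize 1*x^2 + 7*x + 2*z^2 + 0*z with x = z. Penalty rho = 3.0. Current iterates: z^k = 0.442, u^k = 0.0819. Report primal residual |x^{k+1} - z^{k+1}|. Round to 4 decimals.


ADMM iteration with rho = 3.0, z^k = 0.442, u^k = 0.0819
Step 1: x-update.
Minimize 1*x^2 + 7*x + (3.0/2)*(x - 0.442 + 0.0819)^2
FOC: (2*1 + 3.0)*x = -7 + 3.0*(0.442 - 0.0819)
x^{k+1} = -1.1839
Step 2: z-update.
Minimize 2*z^2 + 0*z + (3.0/2)*(-1.1839 - z + 0.0819)^2
FOC: (2*2 + 3.0)*z = 0 + 3.0*(-1.1839 + 0.0819)
z^{k+1} = -0.4723
Step 3: u-update.
u^{k+1} = 0.0819 - 1.1839 + 0.4723 = -0.6297
Step 4: Primal residual = |-1.1839 + 0.4723| = 0.7116


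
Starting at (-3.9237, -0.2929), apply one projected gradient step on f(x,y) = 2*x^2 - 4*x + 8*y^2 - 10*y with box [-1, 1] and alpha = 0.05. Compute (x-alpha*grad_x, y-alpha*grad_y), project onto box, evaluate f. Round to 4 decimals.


Step 1: Compute gradient at (-3.9237, -0.2929).
grad_x = 2*2*-3.9237 - 4 = -19.6948
grad_y = 2*8*-0.2929 - 10 = -14.6864
Step 2: Gradient step.
x_raw = -3.9237 - 0.05*-19.6948 = -2.939
y_raw = -0.2929 - 0.05*-14.6864 = 0.4414
Step 3: Project onto [-1, 1].
x_proj = clip(-2.939) = -1.0
y_proj = clip(0.4414) = 0.4414
Step 4: Evaluate f.
f(-1.0, 0.4414) = 3.1446


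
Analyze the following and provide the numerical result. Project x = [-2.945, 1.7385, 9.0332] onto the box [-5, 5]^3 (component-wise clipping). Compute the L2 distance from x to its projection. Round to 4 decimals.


Project each component onto [-5, 5].
clip(-2.945) = -2.945, clip(1.7385) = 1.7385, clip(9.0332) = 5.0
Projection = [-2.945, 1.7385, 5.0]
Squared diffs: [0.0, 0.0, 16.2667]
Distance = sqrt(16.2667) = 4.0332


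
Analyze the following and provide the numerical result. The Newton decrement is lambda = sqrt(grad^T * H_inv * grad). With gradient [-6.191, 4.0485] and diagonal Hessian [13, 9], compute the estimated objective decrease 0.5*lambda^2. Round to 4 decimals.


Step 1: H is diagonal, so H^(-1) * g = [-0.4762, 0.4498].
Step 2: g^T H^(-1) g = sum_i g_i^2 / H_ii
  = (-6.191)^2/13 + (4.0485)^2/9
  = 2.9483 + 1.8212 = 4.7695
Step 3: Objective decrease = 0.5 * g^T H^(-1) g = 2.3847


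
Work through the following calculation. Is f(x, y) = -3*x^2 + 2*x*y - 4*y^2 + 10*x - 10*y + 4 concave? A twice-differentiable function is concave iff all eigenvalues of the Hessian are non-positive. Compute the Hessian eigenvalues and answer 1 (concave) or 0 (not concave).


The Hessian of f(x,y) = -3*x^2 + 2*x*y - 4*y^2 + 10*x - 10*y + 4 is:
H = [[-6, 2], [2, -8]]
Trace = -6 - 8 = -14
Determinant = -6*-8 - (2)^2 = 44
Discriminant = (-14)^2 - 4*44 = 20.0
Eigenvalues: lambda_1 = -9.2361, lambda_2 = -4.7639
The function is concave.

1


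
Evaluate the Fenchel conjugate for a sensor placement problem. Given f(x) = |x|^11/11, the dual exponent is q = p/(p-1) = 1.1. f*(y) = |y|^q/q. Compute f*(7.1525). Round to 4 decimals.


The conjugate exponent q satisfies 1/p + 1/q = 1.
p = 11, so q = 11/(11 - 1) = 1.1
|y|^q = 7.1525^1.1 = 8.7077
f*(7.1525) = 8.7077 / 1.1 = 7.9161


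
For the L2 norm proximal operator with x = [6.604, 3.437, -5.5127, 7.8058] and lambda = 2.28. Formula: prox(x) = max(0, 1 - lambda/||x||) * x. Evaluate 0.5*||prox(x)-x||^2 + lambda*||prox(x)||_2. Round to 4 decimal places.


Step 1: Compute ||x||.
||x|| = 12.1139
Step 2: Compute scaling factor.
scale = max(0, 1 - 2.28/12.1139) = 0.8118
Step 3: prox(x) = [5.361, 2.7901, -4.4751, 6.3366]
||prox(x)|| = 9.8339
Step 4: Proximal objective.
0.5*||prox-x||^2 = 2.5992
lambda*||prox|| = 22.4213
Total = 25.0205


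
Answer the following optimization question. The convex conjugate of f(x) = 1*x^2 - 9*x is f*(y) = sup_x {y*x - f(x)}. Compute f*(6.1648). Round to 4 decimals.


f*(y) = sup_x {y*x - a*x^2 - b*x} = sup_x {(y-b)*x - a*x^2}
FOC: (y - b) - 2a*x = 0 => x* = (y - b)/(2a)
x* = (6.1648 + 9)/(2*1) = 7.5824
f*(6.1648) = (y-b)^2/(4a) = (6.1648 + 9)^2/(4*1)
= 229.9712/4 = 57.4928


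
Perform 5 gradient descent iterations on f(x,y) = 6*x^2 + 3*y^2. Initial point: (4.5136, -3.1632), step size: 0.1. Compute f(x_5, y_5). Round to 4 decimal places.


Gradient descent on f(x,y) = 6*x^2 + 3*y^2.
Starting point: (4.5136, -3.1632), alpha = 0.1
Step 1: grad_x = 2*6*4.5136 = 54.1632, grad_y = 2*3*-3.1632 = -18.9792
  x_1 = 4.5136 - 0.1*54.1632 = -0.9027
  y_1 = -3.1632 - 0.1*-18.9792 = -1.2653
Step 2: grad_x = 2*6*-0.9027 = -10.8326, grad_y = 2*3*-1.2653 = -7.5917
  x_2 = -0.9027 - 0.1*-10.8326 = 0.1805
  y_2 = -1.2653 - 0.1*-7.5917 = -0.5061
Step 3: grad_x = 2*6*0.1805 = 2.1665, grad_y = 2*3*-0.5061 = -3.0367
  x_3 = 0.1805 - 0.1*2.1665 = -0.0361
  y_3 = -0.5061 - 0.1*-3.0367 = -0.2024
Step 4: grad_x = 2*6*-0.0361 = -0.4333, grad_y = 2*3*-0.2024 = -1.2147
  x_4 = -0.0361 - 0.1*-0.4333 = 0.0072
  y_4 = -0.2024 - 0.1*-1.2147 = -0.081
Step 5: grad_x = 2*6*0.0072 = 0.0867, grad_y = 2*3*-0.081 = -0.4859
  x_5 = 0.0072 - 0.1*0.0867 = -0.0014
  y_5 = -0.081 - 0.1*-0.4859 = -0.0324
f(-0.0014, -0.0324) = 6*(-0.0014)^2 + 3*(-0.0324)^2 = 0.0032


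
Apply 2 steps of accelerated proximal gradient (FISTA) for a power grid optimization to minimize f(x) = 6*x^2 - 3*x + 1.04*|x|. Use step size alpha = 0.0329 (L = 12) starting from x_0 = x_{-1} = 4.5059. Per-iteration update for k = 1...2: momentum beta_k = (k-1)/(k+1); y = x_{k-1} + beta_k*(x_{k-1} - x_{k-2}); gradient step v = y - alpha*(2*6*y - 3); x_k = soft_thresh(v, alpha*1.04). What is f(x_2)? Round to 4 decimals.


FISTA on f(x) = 6*x^2 - 3*x + 1.04*|x|
L = 12, alpha = 0.0329
Iteration 1: beta = 0.0, y = 4.5059 + 0.0*(4.5059 - 4.5059) = 4.5059
  grad(y) = 51.0708, v = y - alpha*grad = 2.8257
  prox(v) = soft_thresh(2.8257, 0.0342) = 2.7915
Iteration 2: beta = 0.3333, y = 2.7915 + 0.3333*(2.7915 - 4.5059) = 2.22
  grad(y) = 23.6397, v = y - alpha*grad = 1.4422
  prox(v) = soft_thresh(1.4422, 0.0342) = 1.408
f(x_2) = 6*1.408^2 - 3*1.408 + 1.04*|1.408| = 9.1353


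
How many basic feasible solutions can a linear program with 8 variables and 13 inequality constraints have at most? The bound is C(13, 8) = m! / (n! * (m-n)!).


Each vertex corresponds to some choice of n active constraints out of m, so the number of vertices is at most C(m, n) = m! / (n!(m-n)!).
m = 13, n = 8
Numerator: 13 * 12 * 11 * 10 * 9 * 8 * 7 * 6
Denominator: 8! = 40320
C(13, 8) = 1287


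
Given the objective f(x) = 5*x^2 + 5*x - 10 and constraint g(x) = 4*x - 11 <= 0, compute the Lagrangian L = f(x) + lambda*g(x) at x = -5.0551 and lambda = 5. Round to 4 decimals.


Step 1: Evaluate f(x).
f(-5.0551) = 5*(-5.0551)^2 + 5*(-5.0551) - 10 = 92.4947
Step 2: Evaluate g(x).
g(-5.0551) = 4*-5.0551 - 11 = -31.2204
Step 3: Compute Lagrangian.
L = 92.4947 + 5*-31.2204 = -63.6073


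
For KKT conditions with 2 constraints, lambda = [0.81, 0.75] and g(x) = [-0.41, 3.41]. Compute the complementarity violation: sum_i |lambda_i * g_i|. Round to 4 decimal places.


KKT complementary slackness check:
lambda_1 * g_1 = 0.81 * -0.41 = -0.3321
lambda_2 * g_2 = 0.75 * 3.41 = 2.5575
Total violation = 0.3321 + 2.5575 = 2.8896


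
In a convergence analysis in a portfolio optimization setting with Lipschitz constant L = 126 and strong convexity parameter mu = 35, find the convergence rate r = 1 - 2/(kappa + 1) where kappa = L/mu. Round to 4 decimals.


Step 1: Compute the condition number.
kappa = L/mu = 126/35 = 3.6
Step 2: Compute the convergence rate.
r = 1 - 2/(kappa + 1) = 1 - 2*mu/(L + mu) = (L - mu)/(L + mu) = 91/161 = 0.5652


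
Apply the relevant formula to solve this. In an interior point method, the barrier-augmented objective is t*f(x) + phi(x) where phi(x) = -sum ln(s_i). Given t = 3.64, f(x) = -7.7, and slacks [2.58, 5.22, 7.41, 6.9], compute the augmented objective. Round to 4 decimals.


Step 1: Compute log-barrier.
ln values: [0.9478, 1.6525, 2.0028, 1.9315]
phi = -(0.9478 + 1.6525 + 2.0028 + 1.9315) = -6.5346
Step 2: Compute augmented objective.
t*f(x) = 3.64*-7.7 = -28.028
Total = -28.028 - 6.5346 = -34.5626


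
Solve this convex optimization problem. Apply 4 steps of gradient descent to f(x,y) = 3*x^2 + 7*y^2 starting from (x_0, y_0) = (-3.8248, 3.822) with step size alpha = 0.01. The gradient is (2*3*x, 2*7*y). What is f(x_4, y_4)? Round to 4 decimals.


Gradient descent on f(x,y) = 3*x^2 + 7*y^2.
Starting point: (-3.8248, 3.822), alpha = 0.01
Step 1: grad_x = 2*3*-3.8248 = -22.9488, grad_y = 2*7*3.822 = 53.508
  x_1 = -3.8248 - 0.01*-22.9488 = -3.5953
  y_1 = 3.822 - 0.01*53.508 = 3.2869
Step 2: grad_x = 2*3*-3.5953 = -21.5719, grad_y = 2*7*3.2869 = 46.0169
  x_2 = -3.5953 - 0.01*-21.5719 = -3.3796
  y_2 = 3.2869 - 0.01*46.0169 = 2.8268
Step 3: grad_x = 2*3*-3.3796 = -20.2776, grad_y = 2*7*2.8268 = 39.5745
  x_3 = -3.3796 - 0.01*-20.2776 = -3.1768
  y_3 = 2.8268 - 0.01*39.5745 = 2.431
Step 4: grad_x = 2*3*-3.1768 = -19.0609, grad_y = 2*7*2.431 = 34.0341
  x_4 = -3.1768 - 0.01*-19.0609 = -2.9862
  y_4 = 2.431 - 0.01*34.0341 = 2.0907
f(-2.9862, 2.0907) = 3*(-2.9862)^2 + 7*2.0907^2 = 57.3485


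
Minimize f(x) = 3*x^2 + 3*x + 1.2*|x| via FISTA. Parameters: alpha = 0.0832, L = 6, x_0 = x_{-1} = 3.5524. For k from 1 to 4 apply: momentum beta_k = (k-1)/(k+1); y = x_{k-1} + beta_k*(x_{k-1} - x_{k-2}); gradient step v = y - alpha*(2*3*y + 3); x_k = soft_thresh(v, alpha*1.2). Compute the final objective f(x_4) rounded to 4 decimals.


FISTA on f(x) = 3*x^2 + 3*x + 1.2*|x|
L = 6, alpha = 0.0832
Iteration 1: beta = 0.0, y = 3.5524 + 0.0*(3.5524 - 3.5524) = 3.5524
  grad(y) = 24.3144, v = y - alpha*grad = 1.5294
  prox(v) = soft_thresh(1.5294, 0.0998) = 1.4296
Iteration 2: beta = 0.3333, y = 1.4296 + 0.3333*(1.4296 - 3.5524) = 0.722
  grad(y) = 7.332, v = y - alpha*grad = 0.112
  prox(v) = soft_thresh(0.112, 0.0998) = 0.0121
Iteration 3: beta = 0.5, y = 0.0121 + 0.5*(0.0121 - 1.4296) = -0.6966
  grad(y) = -1.1796, v = y - alpha*grad = -0.5985
  prox(v) = soft_thresh(-0.5985, 0.0998) = -0.4986
Iteration 4: beta = 0.6, y = -0.4986 + 0.6*(-0.4986 - 0.0121) = -0.8051
  grad(y) = -1.8304, v = y - alpha*grad = -0.6528
  prox(v) = soft_thresh(-0.6528, 0.0998) = -0.5529
f(x_4) = 3*(-0.5529)^2 + 3*(-0.5529) + 1.2*|-0.5529| = -0.0781


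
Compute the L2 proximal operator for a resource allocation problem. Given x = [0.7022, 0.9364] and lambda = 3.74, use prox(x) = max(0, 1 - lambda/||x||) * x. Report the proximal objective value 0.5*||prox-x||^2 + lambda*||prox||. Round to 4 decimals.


Step 1: Compute ||x||.
||x|| = 1.1704
Step 2: Compute scaling factor.
scale = max(0, 1 - 3.74/1.1704) = 0.0
Step 3: prox(x) = [0.0, 0.0]
||prox(x)|| = 0.0
Step 4: Proximal objective.
0.5*||prox-x||^2 = 0.685
lambda*||prox|| = 0.0
Total = 0.685


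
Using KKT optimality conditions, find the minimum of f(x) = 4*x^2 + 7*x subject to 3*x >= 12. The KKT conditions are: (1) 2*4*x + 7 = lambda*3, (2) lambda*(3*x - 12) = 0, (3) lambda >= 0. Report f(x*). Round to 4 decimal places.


Step 1: Try lambda = 0 (constraint inactive).
x_unc = -7/(2*4) = -0.875
Check: 3*-0.875 = -2.625 < 12 -- violated!
Step 2: Constraint must be active: 3*x = 12
x* = 12/3 = 4.0
lambda = (2*4*4.0 + 7)/3 = 13.0
Step 3: Compute optimal value.
f(x*) = 4*4.0^2 + 7*4.0 = 92.0


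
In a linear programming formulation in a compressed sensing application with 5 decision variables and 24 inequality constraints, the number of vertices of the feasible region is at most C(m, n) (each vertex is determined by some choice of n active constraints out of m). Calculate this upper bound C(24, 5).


Each vertex corresponds to some choice of n active constraints out of m, so the number of vertices is at most C(m, n) = m! / (n!(m-n)!).
m = 24, n = 5
Numerator: 24 * 23 * 22 * 21 * 20
Denominator: 5! = 120
C(24, 5) = 42504


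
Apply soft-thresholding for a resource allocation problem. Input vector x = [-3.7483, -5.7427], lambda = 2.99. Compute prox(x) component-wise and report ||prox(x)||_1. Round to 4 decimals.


Soft-thresholding with lambda = 2.99:
prox(-3.7483) = sign(-3.7483)*max(|-3.7483| - 2.99, 0) = -0.7583
prox(-5.7427) = sign(-5.7427)*max(|-5.7427| - 2.99, 0) = -2.7527
prox(x) = [-0.7583, -2.7527]
||prox(x)||_1 = 0.7583 + 2.7527 = 3.511


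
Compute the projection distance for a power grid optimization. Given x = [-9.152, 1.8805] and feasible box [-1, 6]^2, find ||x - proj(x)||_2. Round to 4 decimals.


Project each component onto [-1, 6].
clip(-9.152) = -1.0, clip(1.8805) = 1.8805
Projection = [-1.0, 1.8805]
Squared diffs: [66.4551, 0.0]
Distance = sqrt(66.4551) = 8.152


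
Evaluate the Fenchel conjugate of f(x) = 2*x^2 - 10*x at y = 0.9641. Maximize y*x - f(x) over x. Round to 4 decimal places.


f*(y) = sup_x {y*x - a*x^2 - b*x} = sup_x {(y-b)*x - a*x^2}
FOC: (y - b) - 2a*x = 0 => x* = (y - b)/(2a)
x* = (0.9641 + 10)/(2*2) = 2.741
f*(0.9641) = (y-b)^2/(4a) = (0.9641 + 10)^2/(4*2)
= 120.2115/8 = 15.0264


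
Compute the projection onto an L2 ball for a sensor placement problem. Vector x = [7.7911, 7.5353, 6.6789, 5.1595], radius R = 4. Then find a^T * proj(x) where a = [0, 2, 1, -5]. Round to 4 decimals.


Step 1: Compute ||x|| (intermediates to 6 decimals).
||x|| = sqrt(7.7911^2 + 7.5353^2 + 6.6789^2 + 5.1595^2) = 13.737181
Step 2: Project.
Since ||x|| > R, scale = R/||x|| = 4/13.737181 = 0.291181, proj(x) = scale * x
proj(x) = [2.26862, 2.194136, 1.944769, 1.502348]
Step 3: Dot product.
a^T * proj(x) = 0*2.26862 + 2*2.194136 + 1*1.944769 - 5*1.502348 = -1.1787


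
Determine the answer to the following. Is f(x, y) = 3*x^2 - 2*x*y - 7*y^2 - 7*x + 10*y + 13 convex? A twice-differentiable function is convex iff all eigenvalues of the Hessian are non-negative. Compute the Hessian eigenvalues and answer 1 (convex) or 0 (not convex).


The Hessian of f(x,y) = 3*x^2 - 2*x*y - 7*y^2 - 7*x + 10*y + 13 is:
H = [[6, -2], [-2, -14]]
Trace = 6 - 14 = -8
Determinant = 6*-14 - (-2)^2 = -88
Discriminant = (-8)^2 - 4*-88 = 416.0
Eigenvalues: lambda_1 = -14.198, lambda_2 = 6.198
The function is not convex.

0


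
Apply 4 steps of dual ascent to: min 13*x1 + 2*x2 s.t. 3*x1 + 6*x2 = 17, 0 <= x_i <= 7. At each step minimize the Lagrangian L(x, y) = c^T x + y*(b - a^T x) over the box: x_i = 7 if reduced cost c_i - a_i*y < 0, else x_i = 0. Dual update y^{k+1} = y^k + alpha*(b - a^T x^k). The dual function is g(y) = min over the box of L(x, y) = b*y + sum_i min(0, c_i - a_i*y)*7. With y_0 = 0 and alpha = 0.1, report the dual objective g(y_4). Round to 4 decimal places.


Dual ascent for LP: min 13*x1 + 2*x2, 3*x1 + 6*x2 = 17, 0 <= x_i <= 7
Step 1: y^k = 0.0, reduced costs: (13.0, 2.0)
  x^k = (0.0, 0.0), subgradient = b - a^T x = 17.0
  y^{k+1} = 0.0 + 0.1*17.0 = 1.7
Step 2: y^k = 1.7, reduced costs: (7.9, -8.2)
  x^k = (0.0, 7.0), subgradient = b - a^T x = -25.0
  y^{k+1} = 1.7 + 0.1*-25.0 = -0.8
Step 3: y^k = -0.8, reduced costs: (15.4, 6.8)
  x^k = (0.0, 0.0), subgradient = b - a^T x = 17.0
  y^{k+1} = -0.8 + 0.1*17.0 = 0.9
Step 4: y^k = 0.9, reduced costs: (10.3, -3.4)
  x^k = (0.0, 7.0), subgradient = b - a^T x = -25.0
  y^{k+1} = 0.9 + 0.1*-25.0 = -1.6
Dual objective at y_4 = -1.6: reduced costs (17.8, 11.6), box minimizer x = (0.0, 0.0)
g(y_4) = b*y + (c1 - a1*y)*x1 + (c2 - a2*y)*x2 = 17*(-1.6) + 17.8*0.0 + 11.6*0.0 = -27.2 + 0.0 + 0.0 = -27.2


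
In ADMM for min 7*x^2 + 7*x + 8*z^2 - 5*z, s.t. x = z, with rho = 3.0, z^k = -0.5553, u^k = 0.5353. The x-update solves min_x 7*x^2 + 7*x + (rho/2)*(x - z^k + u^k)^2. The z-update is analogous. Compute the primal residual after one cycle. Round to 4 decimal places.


ADMM iteration with rho = 3.0, z^k = -0.5553, u^k = 0.5353
Step 1: x-update.
Minimize 7*x^2 + 7*x + (3.0/2)*(x + 0.5553 + 0.5353)^2
FOC: (2*7 + 3.0)*x = -7 + 3.0*(-0.5553 - 0.5353)
x^{k+1} = -0.6042
Step 2: z-update.
Minimize 8*z^2 - 5*z + (3.0/2)*(-0.6042 - z + 0.5353)^2
FOC: (2*8 + 3.0)*z = 5 + 3.0*(-0.6042 + 0.5353)
z^{k+1} = 0.2523
Step 3: u-update.
u^{k+1} = 0.5353 - 0.6042 - 0.2523 = -0.3212
Step 4: Primal residual = |-0.6042 - 0.2523| = 0.8565


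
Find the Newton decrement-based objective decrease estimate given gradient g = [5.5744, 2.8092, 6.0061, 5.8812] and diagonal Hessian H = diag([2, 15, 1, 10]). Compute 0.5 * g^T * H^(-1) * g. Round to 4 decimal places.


Step 1: H is diagonal, so H^(-1) * g = [2.7872, 0.1873, 6.0061, 0.5881].
Step 2: g^T H^(-1) g = sum_i g_i^2 / H_ii
  = (5.5744)^2/2 + (2.8092)^2/15 + (6.0061)^2/1 + (5.8812)^2/10
  = 15.537 + 0.5261 + 36.0732 + 3.4589 = 55.5952
Step 3: Objective decrease = 0.5 * g^T H^(-1) g = 27.7976


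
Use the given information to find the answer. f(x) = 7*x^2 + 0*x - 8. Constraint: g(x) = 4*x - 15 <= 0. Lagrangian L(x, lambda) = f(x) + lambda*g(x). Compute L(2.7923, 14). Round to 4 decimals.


Step 1: Evaluate f(x).
f(2.7923) = 7*2.7923^2 + 0*2.7923 - 8 = 46.5786
Step 2: Evaluate g(x).
g(2.7923) = 4*2.7923 - 15 = -3.8308
Step 3: Compute Lagrangian.
L = 46.5786 + 14*-3.8308 = -7.0526


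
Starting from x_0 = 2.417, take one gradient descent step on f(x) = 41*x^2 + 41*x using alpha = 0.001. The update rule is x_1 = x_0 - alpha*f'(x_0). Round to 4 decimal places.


We compute the gradient at x_0 and apply the update.
f'(x) = 82*x + 41
f'(2.417) = 82*2.417 + 41 = 239.194
x_1 = 2.417 - 0.001*239.194 = 2.1778


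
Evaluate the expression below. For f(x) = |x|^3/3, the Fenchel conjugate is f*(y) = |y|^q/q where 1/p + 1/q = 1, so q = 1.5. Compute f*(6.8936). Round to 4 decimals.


The conjugate exponent q satisfies 1/p + 1/q = 1.
p = 3, so q = 3/(3 - 1) = 1.5
|y|^q = 6.8936^1.5 = 18.0996
f*(6.8936) = 18.0996 / 1.5 = 12.0664


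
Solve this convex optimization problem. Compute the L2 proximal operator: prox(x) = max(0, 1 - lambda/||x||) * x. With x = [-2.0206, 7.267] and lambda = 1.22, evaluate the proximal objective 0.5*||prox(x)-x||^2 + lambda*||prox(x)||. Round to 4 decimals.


Step 1: Compute ||x||.
||x|| = 7.5427
Step 2: Compute scaling factor.
scale = max(0, 1 - 1.22/7.5427) = 0.8383
Step 3: prox(x) = [-1.6938, 6.0916]
||prox(x)|| = 6.3227
Step 4: Proximal objective.
0.5*||prox-x||^2 = 0.7442
lambda*||prox|| = 7.7137
Total = 8.4579


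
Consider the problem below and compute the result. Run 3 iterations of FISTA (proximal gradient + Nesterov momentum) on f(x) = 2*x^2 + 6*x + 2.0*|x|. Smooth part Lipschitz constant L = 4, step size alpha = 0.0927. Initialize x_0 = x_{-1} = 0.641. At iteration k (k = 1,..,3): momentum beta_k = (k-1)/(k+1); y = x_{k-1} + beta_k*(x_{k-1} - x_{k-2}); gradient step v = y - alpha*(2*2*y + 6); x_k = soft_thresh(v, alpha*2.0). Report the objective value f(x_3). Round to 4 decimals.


FISTA on f(x) = 2*x^2 + 6*x + 2.0*|x|
L = 4, alpha = 0.0927
Iteration 1: beta = 0.0, y = 0.641 + 0.0*(0.641 - 0.641) = 0.641
  grad(y) = 8.564, v = y - alpha*grad = -0.1529
  prox(v) = soft_thresh(-0.1529, 0.1854) = 0.0
Iteration 2: beta = 0.3333, y = 0.0 + 0.3333*(0.0 - 0.641) = -0.2137
  grad(y) = 5.1453, v = y - alpha*grad = -0.6906
  prox(v) = soft_thresh(-0.6906, 0.1854) = -0.5052
Iteration 3: beta = 0.5, y = -0.5052 + 0.5*(-0.5052 - 0.0) = -0.7579
  grad(y) = 2.9686, v = y - alpha*grad = -1.033
  prox(v) = soft_thresh(-1.033, 0.1854) = -0.8476
f(x_3) = 2*(-0.8476)^2 + 6*(-0.8476) + 2.0*|-0.8476| = -1.9536


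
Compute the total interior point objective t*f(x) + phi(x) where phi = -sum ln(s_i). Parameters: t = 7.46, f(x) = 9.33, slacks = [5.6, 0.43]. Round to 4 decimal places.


Step 1: Compute log-barrier.
ln values: [1.7228, -0.844]
phi = -(1.7228 - 0.844) = -0.8788
Step 2: Compute augmented objective.
t*f(x) = 7.46*9.33 = 69.6018
Total = 69.6018 - 0.8788 = 68.723


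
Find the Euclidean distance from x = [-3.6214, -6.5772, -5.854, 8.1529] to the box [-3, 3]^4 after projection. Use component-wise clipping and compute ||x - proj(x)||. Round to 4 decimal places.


Project each component onto [-3, 3].
clip(-3.6214) = -3.0, clip(-6.5772) = -3.0, clip(-5.854) = -3.0, clip(8.1529) = 3.0
Projection = [-3.0, -3.0, -3.0, 3.0]
Squared diffs: [0.3861, 12.7964, 8.1453, 26.5524]
Distance = sqrt(47.8802) = 6.9196


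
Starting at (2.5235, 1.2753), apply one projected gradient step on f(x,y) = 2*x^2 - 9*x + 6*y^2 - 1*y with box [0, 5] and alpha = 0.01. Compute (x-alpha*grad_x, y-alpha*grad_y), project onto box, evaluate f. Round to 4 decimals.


Step 1: Compute gradient at (2.5235, 1.2753).
grad_x = 2*2*2.5235 - 9 = 1.094
grad_y = 2*6*1.2753 - 1 = 14.3036
Step 2: Gradient step.
x_raw = 2.5235 - 0.01*1.094 = 2.5126
y_raw = 1.2753 - 0.01*14.3036 = 1.1323
Step 3: Project onto [0, 5].
x_proj = clip(2.5126) = 2.5126
y_proj = clip(1.1323) = 1.1323
Step 4: Evaluate f.
f(2.5126, 1.1323) = -3.4273


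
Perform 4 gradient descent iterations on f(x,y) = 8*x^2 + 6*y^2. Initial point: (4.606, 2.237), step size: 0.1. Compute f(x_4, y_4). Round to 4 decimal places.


Gradient descent on f(x,y) = 8*x^2 + 6*y^2.
Starting point: (4.606, 2.237), alpha = 0.1
Step 1: grad_x = 2*8*4.606 = 73.696, grad_y = 2*6*2.237 = 26.844
  x_1 = 4.606 - 0.1*73.696 = -2.7636
  y_1 = 2.237 - 0.1*26.844 = -0.4474
Step 2: grad_x = 2*8*-2.7636 = -44.2176, grad_y = 2*6*-0.4474 = -5.3688
  x_2 = -2.7636 - 0.1*-44.2176 = 1.6582
  y_2 = -0.4474 - 0.1*-5.3688 = 0.0895
Step 3: grad_x = 2*8*1.6582 = 26.5306, grad_y = 2*6*0.0895 = 1.0738
  x_3 = 1.6582 - 0.1*26.5306 = -0.9949
  y_3 = 0.0895 - 0.1*1.0738 = -0.0179
Step 4: grad_x = 2*8*-0.9949 = -15.9183, grad_y = 2*6*-0.0179 = -0.2148
  x_4 = -0.9949 - 0.1*-15.9183 = 0.5969
  y_4 = -0.0179 - 0.1*-0.2148 = 0.0036
f(0.5969, 0.0036) = 8*0.5969^2 + 6*0.0036^2 = 2.8508


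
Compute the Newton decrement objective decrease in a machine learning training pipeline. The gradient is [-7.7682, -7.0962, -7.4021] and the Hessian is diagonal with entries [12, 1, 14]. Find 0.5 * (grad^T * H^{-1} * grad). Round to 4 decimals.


Step 1: H is diagonal, so H^(-1) * g = [-0.6474, -7.0962, -0.5287].
Step 2: g^T H^(-1) g = sum_i g_i^2 / H_ii
  = (-7.7682)^2/12 + (-7.0962)^2/1 + (-7.4021)^2/14
  = 5.0287 + 50.3561 + 3.9136 = 59.2984
Step 3: Objective decrease = 0.5 * g^T H^(-1) g = 29.6492


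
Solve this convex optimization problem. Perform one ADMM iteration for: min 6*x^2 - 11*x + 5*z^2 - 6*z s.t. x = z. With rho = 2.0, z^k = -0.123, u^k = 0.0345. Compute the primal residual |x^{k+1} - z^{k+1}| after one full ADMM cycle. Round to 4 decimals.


ADMM iteration with rho = 2.0, z^k = -0.123, u^k = 0.0345
Step 1: x-update.
Minimize 6*x^2 - 11*x + (2.0/2)*(x + 0.123 + 0.0345)^2
FOC: (2*6 + 2.0)*x = 11 + 2.0*(-0.123 - 0.0345)
x^{k+1} = 0.7632
Step 2: z-update.
Minimize 5*z^2 - 6*z + (2.0/2)*(0.7632 - z + 0.0345)^2
FOC: (2*5 + 2.0)*z = 6 + 2.0*(0.7632 + 0.0345)
z^{k+1} = 0.633
Step 3: u-update.
u^{k+1} = 0.0345 + 0.7632 - 0.633 = 0.1648
Step 4: Primal residual = |0.7632 - 0.633| = 0.1303


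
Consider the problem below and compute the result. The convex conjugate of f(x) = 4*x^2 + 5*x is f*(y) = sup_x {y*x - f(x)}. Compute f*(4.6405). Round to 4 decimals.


f*(y) = sup_x {y*x - a*x^2 - b*x} = sup_x {(y-b)*x - a*x^2}
FOC: (y - b) - 2a*x = 0 => x* = (y - b)/(2a)
x* = (4.6405 - 5)/(2*4) = -0.0449
f*(4.6405) = (y-b)^2/(4a) = (4.6405 - 5)^2/(4*4)
= 0.1292/16 = 0.0081


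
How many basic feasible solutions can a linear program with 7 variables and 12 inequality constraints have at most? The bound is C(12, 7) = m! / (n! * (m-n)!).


Each vertex corresponds to some choice of n active constraints out of m, so the number of vertices is at most C(m, n) = m! / (n!(m-n)!).
m = 12, n = 7
Numerator: 12 * 11 * 10 * 9 * 8 * 7 * 6
Denominator: 7! = 5040
C(12, 7) = 792


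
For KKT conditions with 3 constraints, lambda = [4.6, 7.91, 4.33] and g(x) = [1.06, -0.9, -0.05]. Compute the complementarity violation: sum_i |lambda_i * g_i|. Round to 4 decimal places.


KKT complementary slackness check:
lambda_1 * g_1 = 4.6 * 1.06 = 4.876
lambda_2 * g_2 = 7.91 * -0.9 = -7.119
lambda_3 * g_3 = 4.33 * -0.05 = -0.2165
Total violation = 4.876 + 7.119 + 0.2165 = 12.2115


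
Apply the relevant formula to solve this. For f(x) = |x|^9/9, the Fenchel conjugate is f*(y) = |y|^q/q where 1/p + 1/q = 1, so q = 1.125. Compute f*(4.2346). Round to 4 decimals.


The conjugate exponent q satisfies 1/p + 1/q = 1.
p = 9, so q = 9/(9 - 1) = 1.125
|y|^q = 4.2346^1.125 = 5.0718
f*(4.2346) = 5.0718 / 1.125 = 4.5083


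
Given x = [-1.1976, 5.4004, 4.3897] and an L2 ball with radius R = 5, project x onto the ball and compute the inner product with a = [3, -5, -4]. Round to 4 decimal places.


Step 1: Compute ||x|| (intermediates to 6 decimals).
||x|| = sqrt((-1.1976)^2 + 5.4004^2 + 4.3897^2) = 7.06173
Step 2: Project.
Since ||x|| > R, scale = R/||x|| = 5/7.06173 = 0.708042, proj(x) = scale * x
proj(x) = [-0.847951, 3.82371, 3.108092]
Step 3: Dot product.
a^T * proj(x) = 3*(-0.847951) - 5*3.82371 - 4*3.108092 = -34.0948


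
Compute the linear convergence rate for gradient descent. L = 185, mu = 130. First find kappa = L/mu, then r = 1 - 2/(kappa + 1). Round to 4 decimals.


Step 1: Compute the condition number.
kappa = L/mu = 185/130 = 1.4231
Step 2: Compute the convergence rate.
r = 1 - 2/(kappa + 1) = 1 - 2*mu/(L + mu) = (L - mu)/(L + mu) = 55/315 = 0.1746


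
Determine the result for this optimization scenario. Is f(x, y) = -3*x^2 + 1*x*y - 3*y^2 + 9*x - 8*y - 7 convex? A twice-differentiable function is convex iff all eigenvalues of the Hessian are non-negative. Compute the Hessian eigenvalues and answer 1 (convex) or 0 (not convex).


The Hessian of f(x,y) = -3*x^2 + 1*x*y - 3*y^2 + 9*x - 8*y - 7 is:
H = [[-6, 1], [1, -6]]
Trace = -6 - 6 = -12
Determinant = -6*-6 - (1)^2 = 35
Discriminant = (-12)^2 - 4*35 = 4.0
Eigenvalues: lambda_1 = -7.0, lambda_2 = -5.0
The function is not convex.

0


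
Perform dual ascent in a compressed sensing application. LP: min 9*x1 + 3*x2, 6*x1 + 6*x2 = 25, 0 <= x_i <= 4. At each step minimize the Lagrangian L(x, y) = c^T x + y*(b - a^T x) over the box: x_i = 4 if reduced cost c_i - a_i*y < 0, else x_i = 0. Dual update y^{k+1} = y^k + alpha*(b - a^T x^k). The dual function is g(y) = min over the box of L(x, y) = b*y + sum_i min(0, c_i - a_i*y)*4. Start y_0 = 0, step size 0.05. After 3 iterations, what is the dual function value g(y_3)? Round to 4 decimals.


Dual ascent for LP: min 9*x1 + 3*x2, 6*x1 + 6*x2 = 25, 0 <= x_i <= 4
Step 1: y^k = 0.0, reduced costs: (9.0, 3.0)
  x^k = (0.0, 0.0), subgradient = b - a^T x = 25.0
  y^{k+1} = 0.0 + 0.05*25.0 = 1.25
Step 2: y^k = 1.25, reduced costs: (1.5, -4.5)
  x^k = (0.0, 4.0), subgradient = b - a^T x = 1.0
  y^{k+1} = 1.25 + 0.05*1.0 = 1.3
Step 3: y^k = 1.3, reduced costs: (1.2, -4.8)
  x^k = (0.0, 4.0), subgradient = b - a^T x = 1.0
  y^{k+1} = 1.3 + 0.05*1.0 = 1.35
Dual objective at y_3 = 1.35: reduced costs (0.9, -5.1), box minimizer x = (0.0, 4.0)
g(y_3) = b*y + (c1 - a1*y)*x1 + (c2 - a2*y)*x2 = 25*1.35 + 0.9*0.0 + (-5.1)*4.0 = 33.75 + 0.0 - 20.4 = 13.35


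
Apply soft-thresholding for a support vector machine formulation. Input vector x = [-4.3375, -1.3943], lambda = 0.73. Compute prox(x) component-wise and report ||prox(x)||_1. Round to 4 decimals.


Soft-thresholding with lambda = 0.73:
prox(-4.3375) = sign(-4.3375)*max(|-4.3375| - 0.73, 0) = -3.6075
prox(-1.3943) = sign(-1.3943)*max(|-1.3943| - 0.73, 0) = -0.6643
prox(x) = [-3.6075, -0.6643]
||prox(x)||_1 = 3.6075 + 0.6643 = 4.2718


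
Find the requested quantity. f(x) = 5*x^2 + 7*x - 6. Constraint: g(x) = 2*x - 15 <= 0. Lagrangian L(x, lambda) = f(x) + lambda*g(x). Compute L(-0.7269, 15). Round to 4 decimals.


Step 1: Evaluate f(x).
f(-0.7269) = 5*(-0.7269)^2 + 7*(-0.7269) - 6 = -8.4464
Step 2: Evaluate g(x).
g(-0.7269) = 2*-0.7269 - 15 = -16.4538
Step 3: Compute Lagrangian.
L = -8.4464 + 15*-16.4538 = -255.2534


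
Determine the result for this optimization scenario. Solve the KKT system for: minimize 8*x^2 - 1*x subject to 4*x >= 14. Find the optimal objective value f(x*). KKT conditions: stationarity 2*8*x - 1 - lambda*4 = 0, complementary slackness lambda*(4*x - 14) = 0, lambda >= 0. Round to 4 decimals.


Step 1: Try lambda = 0 (constraint inactive).
x_unc = 1/(2*8) = 0.0625
Check: 4*0.0625 = 0.25 < 14 -- violated!
Step 2: Constraint must be active: 4*x = 14
x* = 14/4 = 3.5
lambda = (2*8*3.5 - 1)/4 = 13.75
Step 3: Compute optimal value.
f(x*) = 8*3.5^2 - 1*3.5 = 94.5


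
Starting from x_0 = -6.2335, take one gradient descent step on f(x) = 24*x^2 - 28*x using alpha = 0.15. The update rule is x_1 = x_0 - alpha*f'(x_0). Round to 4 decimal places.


We compute the gradient at x_0 and apply the update.
f'(x) = 48*x - 28
f'(-6.2335) = 48*-6.2335 - 28 = -327.208
x_1 = -6.2335 - 0.15*-327.208 = 42.8477


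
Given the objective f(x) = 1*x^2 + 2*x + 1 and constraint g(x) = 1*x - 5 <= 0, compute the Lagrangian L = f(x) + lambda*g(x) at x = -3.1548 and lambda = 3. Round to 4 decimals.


Step 1: Evaluate f(x).
f(-3.1548) = 1*(-3.1548)^2 + 2*(-3.1548) + 1 = 4.6432
Step 2: Evaluate g(x).
g(-3.1548) = 1*-3.1548 - 5 = -8.1548
Step 3: Compute Lagrangian.
L = 4.6432 + 3*-8.1548 = -19.8212


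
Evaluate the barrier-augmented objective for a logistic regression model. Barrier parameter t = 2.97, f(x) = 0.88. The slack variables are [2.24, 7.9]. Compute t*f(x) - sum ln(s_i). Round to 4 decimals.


Step 1: Compute log-barrier.
ln values: [0.8065, 2.0669]
phi = -(0.8065 + 2.0669) = -2.8733
Step 2: Compute augmented objective.
t*f(x) = 2.97*0.88 = 2.6136
Total = 2.6136 - 2.8733 = -0.2597


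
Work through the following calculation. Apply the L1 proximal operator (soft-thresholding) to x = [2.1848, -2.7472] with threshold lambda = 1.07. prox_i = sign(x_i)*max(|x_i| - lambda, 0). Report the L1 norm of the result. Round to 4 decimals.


Soft-thresholding with lambda = 1.07:
prox(2.1848) = sign(2.1848)*max(|2.1848| - 1.07, 0) = 1.1148
prox(-2.7472) = sign(-2.7472)*max(|-2.7472| - 1.07, 0) = -1.6772
prox(x) = [1.1148, -1.6772]
||prox(x)||_1 = 1.1148 + 1.6772 = 2.792
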